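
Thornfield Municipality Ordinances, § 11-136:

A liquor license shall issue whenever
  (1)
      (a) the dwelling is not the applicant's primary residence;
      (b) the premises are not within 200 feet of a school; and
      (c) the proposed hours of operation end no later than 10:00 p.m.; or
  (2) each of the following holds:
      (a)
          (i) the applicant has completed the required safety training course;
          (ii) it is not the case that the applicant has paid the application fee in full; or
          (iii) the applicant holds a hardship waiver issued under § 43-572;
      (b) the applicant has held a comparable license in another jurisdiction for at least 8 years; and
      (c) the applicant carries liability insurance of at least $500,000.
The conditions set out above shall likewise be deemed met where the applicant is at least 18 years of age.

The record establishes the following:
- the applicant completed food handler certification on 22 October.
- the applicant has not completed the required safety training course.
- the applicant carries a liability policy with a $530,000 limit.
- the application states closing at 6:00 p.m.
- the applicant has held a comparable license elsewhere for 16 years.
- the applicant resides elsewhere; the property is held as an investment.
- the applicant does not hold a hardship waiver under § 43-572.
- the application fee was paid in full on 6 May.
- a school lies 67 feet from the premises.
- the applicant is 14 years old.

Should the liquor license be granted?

No — denied.

(a) not (primary residence) — satisfied.
(b) ≥200 ft from school — not satisfied.
(c) closes by 10 p.m. — satisfied.
(1): T AND F AND T → false.
(i) safety training — fails.
(ii) not (fee paid) — not satisfied.
(iii) hardship waiver — not satisfied.
(a): F OR F OR F → false.
(b) prior license ≥ 8 yr — holds.
(c) insurance ≥ $500,000 — satisfied.
So (2) is not satisfied (F AND T AND T).
Overall = F OR F = false.
Exception (age ≥ 18) — not satisfied.
Result: main false OR exception false → false.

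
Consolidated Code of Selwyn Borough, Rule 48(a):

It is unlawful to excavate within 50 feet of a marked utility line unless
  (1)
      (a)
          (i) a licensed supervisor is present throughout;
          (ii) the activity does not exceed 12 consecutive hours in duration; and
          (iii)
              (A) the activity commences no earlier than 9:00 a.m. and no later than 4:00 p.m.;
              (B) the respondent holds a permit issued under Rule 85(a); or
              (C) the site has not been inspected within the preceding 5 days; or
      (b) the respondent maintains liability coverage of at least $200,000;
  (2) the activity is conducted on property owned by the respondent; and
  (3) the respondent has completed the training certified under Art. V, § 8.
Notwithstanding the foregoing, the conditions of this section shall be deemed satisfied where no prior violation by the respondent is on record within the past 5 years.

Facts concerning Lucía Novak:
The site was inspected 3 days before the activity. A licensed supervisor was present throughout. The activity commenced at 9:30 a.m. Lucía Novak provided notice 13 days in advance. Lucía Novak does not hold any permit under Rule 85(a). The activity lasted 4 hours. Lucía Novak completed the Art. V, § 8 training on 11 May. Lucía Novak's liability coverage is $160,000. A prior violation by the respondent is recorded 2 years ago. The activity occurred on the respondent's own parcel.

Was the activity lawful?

(i) supervisor present — met.
(ii) ≤ 12 hrs duration — satisfied.
(A) start within hours — met.
(B) holds permit — not met.
(C) not (site inspected) — not met.
So (iii) is satisfied (T OR F OR F).
So (a) is satisfied (T AND T AND T).
(b) coverage ≥ $200,000 — not satisfied.
So (1) is satisfied (T OR F).
(2) own property — met.
(3) training certified — holds.
So Overall is satisfied (T AND T AND T).
Exception (no prior violation) — not satisfied.
Result: main true OR exception false → true.

Yes — lawful.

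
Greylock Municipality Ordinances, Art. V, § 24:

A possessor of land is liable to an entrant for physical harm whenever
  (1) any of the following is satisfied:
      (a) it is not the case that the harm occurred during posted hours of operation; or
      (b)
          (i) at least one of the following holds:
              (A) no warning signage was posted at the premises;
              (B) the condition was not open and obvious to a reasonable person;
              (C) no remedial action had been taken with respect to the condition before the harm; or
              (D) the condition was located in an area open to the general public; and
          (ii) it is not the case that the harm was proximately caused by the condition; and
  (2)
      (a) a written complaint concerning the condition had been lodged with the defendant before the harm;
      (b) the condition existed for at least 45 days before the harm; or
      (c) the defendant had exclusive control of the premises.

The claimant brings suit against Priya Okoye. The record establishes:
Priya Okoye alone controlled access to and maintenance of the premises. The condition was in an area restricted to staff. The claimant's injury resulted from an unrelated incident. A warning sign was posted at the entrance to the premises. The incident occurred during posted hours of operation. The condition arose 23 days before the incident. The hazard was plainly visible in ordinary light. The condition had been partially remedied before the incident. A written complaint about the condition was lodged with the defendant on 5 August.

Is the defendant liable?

(a) not (during posted hours) — not satisfied.
(A) no signage posted — not satisfied.
(B) not open/obvious — not satisfied.
(C) no remedial action — fails.
(D) public area — fails.
(i) = F OR F OR F OR F = false.
(ii) not (proximate cause) — holds.
So (b) is not satisfied (F AND T).
(1) = F OR F = false.
(a) complaint lodged — satisfied.
(b) condition ≥45 days old — not met.
(c) exclusive control — holds.
(2) = T OR F OR T = true.
Overall: F AND T → false.

No — not liable.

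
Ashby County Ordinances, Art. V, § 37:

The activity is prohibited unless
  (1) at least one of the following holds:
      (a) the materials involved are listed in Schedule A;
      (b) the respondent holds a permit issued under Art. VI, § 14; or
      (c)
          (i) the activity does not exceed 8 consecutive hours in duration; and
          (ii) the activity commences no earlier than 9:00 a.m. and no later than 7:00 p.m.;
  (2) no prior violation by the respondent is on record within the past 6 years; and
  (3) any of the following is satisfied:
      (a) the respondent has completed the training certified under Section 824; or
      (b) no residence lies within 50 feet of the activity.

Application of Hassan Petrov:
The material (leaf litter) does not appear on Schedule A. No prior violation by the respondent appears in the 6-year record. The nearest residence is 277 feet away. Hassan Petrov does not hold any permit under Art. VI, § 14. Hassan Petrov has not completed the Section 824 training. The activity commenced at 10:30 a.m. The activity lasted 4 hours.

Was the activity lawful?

Yes — lawful.

(a) Schedule A material — fails.
(b) holds permit — not met.
(i) ≤ 8 hrs duration — met.
(ii) start within hours — met.
(c): T AND T → true.
So (1) is satisfied (F OR F OR T).
(2) no prior violation — satisfied.
(a) training certified — not met.
(b) no residence in 50 ft — holds.
(3) = F OR T = true.
Overall = T AND T AND T = true.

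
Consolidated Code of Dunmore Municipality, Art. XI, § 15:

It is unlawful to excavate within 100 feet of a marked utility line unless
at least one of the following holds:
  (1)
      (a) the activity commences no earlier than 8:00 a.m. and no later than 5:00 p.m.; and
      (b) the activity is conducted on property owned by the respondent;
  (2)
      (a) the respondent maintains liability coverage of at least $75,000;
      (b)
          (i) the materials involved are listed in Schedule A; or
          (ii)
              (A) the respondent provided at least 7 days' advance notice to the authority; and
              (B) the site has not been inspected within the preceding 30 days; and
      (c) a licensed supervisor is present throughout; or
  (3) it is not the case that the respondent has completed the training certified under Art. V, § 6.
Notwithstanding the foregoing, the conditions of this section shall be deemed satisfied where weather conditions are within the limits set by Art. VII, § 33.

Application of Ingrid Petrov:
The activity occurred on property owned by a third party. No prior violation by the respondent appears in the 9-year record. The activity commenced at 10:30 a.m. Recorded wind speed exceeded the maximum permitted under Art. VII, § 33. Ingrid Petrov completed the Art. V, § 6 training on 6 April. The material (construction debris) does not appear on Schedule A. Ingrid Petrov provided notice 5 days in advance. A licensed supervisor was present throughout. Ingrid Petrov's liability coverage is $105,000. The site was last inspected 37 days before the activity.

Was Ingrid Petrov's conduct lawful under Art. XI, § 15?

(a) start within hours — satisfied.
(b) own property — fails.
So (1) is not satisfied (T AND F).
(a) coverage ≥ $75,000 — met.
(i) Schedule A material — not met.
(A) ≥7 days' notice — fails.
(B) not (site inspected) — holds.
So (ii) is not satisfied (F AND T).
(b): F OR F → false.
(c) supervisor present — met.
(2) = T AND F AND T = false.
(3) not (training certified) — not satisfied.
Overall: F OR F OR F → false.
Exception (weather ok) — not satisfied.
Result: main false OR exception false → false.

No — unlawful.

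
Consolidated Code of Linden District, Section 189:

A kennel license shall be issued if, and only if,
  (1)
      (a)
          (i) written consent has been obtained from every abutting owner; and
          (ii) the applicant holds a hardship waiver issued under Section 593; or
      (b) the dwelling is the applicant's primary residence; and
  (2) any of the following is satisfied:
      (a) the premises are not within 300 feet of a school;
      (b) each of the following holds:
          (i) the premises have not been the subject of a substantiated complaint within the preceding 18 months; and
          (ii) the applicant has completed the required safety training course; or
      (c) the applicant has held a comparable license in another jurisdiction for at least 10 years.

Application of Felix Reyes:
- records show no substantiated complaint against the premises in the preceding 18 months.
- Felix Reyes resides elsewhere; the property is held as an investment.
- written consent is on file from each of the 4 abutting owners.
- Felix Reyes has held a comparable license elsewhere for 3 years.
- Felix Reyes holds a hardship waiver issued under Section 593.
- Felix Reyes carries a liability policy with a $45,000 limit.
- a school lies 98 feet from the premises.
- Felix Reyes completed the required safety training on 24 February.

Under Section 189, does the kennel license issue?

Yes — granted.

(i) all abutters consent — holds.
(ii) hardship waiver — holds.
(a) = T AND T = true.
(b) primary residence — not met.
So (1) is satisfied (T OR F).
(a) ≥300 ft from school — fails.
(i) no complaint in 18 mo. — satisfied.
(ii) safety training — satisfied.
So (b) is satisfied (T AND T).
(c) prior license ≥ 10 yr — not satisfied.
So (2) is satisfied (F OR T OR F).
Overall: T AND T → true.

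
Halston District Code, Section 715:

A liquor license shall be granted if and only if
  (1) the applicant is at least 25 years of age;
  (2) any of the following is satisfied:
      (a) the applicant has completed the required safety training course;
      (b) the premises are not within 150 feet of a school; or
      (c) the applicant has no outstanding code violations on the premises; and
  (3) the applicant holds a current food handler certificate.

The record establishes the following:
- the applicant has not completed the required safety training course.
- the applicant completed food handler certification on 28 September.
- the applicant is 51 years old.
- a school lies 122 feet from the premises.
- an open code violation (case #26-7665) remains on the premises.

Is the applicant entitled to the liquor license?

(1) age ≥ 25 — satisfied.
(a) safety training — fails.
(b) ≥150 ft from school — not satisfied.
(c) no code violations — not met.
(2) = F OR F OR F = false.
(3) food handler cert. — met.
Overall: T AND F AND T → false.

No — denied.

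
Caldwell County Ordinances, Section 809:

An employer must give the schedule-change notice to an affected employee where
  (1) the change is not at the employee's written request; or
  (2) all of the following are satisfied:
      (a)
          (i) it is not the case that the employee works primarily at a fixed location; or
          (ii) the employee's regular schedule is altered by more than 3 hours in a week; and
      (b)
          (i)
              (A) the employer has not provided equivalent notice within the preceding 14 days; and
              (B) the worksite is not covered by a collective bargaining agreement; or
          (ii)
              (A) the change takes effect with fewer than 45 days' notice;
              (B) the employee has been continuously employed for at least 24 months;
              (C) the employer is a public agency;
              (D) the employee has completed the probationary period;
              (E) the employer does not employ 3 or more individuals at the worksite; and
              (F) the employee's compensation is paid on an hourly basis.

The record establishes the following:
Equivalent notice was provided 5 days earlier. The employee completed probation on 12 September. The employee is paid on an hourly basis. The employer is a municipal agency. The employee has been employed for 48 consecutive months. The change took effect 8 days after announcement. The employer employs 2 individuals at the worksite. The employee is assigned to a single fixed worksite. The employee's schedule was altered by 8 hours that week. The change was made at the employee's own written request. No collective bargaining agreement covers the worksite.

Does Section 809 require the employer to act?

(1) not employee-requested — not satisfied.
(i) not (fixed location) — fails.
(ii) schedule shift > 3h — holds.
(a): F OR T → true.
(A) no recent notice — fails.
(B) no CBA — holds.
(i) = F AND T = false.
(A) < 45 days' notice — holds.
(B) tenure ≥ 24 mo. — satisfied.
(C) public agency — satisfied.
(D) past probation — satisfied.
(E) not (≥ 3 at site) — holds.
(F) hourly-paid — holds.
(ii): T AND T AND T AND T AND T AND T → true.
(b): F OR T → true.
So (2) is satisfied (T AND T).
Overall: F OR T → true.

Yes — required.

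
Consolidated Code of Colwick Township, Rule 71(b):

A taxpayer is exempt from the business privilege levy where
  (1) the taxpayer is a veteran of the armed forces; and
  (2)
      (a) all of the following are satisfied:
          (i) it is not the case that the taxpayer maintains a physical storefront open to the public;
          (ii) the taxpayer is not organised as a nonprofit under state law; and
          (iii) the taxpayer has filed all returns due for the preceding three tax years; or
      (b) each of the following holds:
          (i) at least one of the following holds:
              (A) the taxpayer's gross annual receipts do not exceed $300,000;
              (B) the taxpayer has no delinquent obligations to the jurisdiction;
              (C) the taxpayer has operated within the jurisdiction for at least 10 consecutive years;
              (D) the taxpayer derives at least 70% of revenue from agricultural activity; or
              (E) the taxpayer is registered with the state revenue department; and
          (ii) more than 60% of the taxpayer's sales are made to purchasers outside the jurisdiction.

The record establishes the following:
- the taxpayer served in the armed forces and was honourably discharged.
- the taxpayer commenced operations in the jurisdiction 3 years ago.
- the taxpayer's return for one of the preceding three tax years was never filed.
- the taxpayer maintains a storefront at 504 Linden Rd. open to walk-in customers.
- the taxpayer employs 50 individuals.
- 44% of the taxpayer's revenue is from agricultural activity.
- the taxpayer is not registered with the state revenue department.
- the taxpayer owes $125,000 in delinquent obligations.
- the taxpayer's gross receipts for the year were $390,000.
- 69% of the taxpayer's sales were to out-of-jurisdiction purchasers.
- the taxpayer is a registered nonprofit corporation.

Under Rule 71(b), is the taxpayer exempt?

(1) veteran — met.
(i) not (has storefront) — not satisfied.
(ii) not (nonprofit) — not satisfied.
(iii) returns current — not satisfied.
(a) = F AND F AND F = false.
(A) receipts ≤ $300,000 — fails.
(B) no delinquency — fails.
(C) ≥ 10 yrs in jurisdiction — fails.
(D) ≥70% agricultural — not met.
(E) state-registered — fails.
(i) = F OR F OR F OR F OR F = false.
(ii) >60% out-of-jur. sales — satisfied.
So (b) is not satisfied (F AND T).
So (2) is not satisfied (F OR F).
Overall: T AND F → false.

No — not exempt.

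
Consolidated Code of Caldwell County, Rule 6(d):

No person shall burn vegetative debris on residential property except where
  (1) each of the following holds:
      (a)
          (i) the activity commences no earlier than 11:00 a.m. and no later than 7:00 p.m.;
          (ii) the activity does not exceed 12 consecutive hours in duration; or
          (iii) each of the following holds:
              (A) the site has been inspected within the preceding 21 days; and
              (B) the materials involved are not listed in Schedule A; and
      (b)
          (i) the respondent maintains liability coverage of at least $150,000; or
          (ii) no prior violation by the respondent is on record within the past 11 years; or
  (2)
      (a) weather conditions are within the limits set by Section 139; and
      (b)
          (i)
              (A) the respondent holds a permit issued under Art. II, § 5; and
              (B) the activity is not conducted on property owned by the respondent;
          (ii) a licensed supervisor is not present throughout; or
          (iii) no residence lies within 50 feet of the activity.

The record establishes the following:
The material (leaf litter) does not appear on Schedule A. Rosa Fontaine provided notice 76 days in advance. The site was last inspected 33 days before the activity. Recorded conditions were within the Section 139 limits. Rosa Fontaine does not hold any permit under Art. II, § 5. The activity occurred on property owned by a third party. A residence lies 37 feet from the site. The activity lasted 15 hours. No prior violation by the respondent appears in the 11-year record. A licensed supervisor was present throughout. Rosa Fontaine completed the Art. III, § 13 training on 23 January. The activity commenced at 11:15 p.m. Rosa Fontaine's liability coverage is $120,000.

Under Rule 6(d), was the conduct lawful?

(i) start within hours — not satisfied.
(ii) ≤ 12 hrs duration — not met.
(A) site inspected — not satisfied.
(B) not (Schedule A material) — holds.
(iii): F AND T → false.
So (a) is not satisfied (F OR F OR F).
(i) coverage ≥ $150,000 — not met.
(ii) no prior violation — satisfied.
(b) = F OR T = true.
(1) = F AND T = false.
(a) weather ok — satisfied.
(A) holds permit — not satisfied.
(B) not (own property) — holds.
So (i) is not satisfied (F AND T).
(ii) not (supervisor present) — not met.
(iii) no residence in 50 ft — fails.
(b): F OR F OR F → false.
(2) = T AND F = false.
Overall: F OR F → false.

No — unlawful.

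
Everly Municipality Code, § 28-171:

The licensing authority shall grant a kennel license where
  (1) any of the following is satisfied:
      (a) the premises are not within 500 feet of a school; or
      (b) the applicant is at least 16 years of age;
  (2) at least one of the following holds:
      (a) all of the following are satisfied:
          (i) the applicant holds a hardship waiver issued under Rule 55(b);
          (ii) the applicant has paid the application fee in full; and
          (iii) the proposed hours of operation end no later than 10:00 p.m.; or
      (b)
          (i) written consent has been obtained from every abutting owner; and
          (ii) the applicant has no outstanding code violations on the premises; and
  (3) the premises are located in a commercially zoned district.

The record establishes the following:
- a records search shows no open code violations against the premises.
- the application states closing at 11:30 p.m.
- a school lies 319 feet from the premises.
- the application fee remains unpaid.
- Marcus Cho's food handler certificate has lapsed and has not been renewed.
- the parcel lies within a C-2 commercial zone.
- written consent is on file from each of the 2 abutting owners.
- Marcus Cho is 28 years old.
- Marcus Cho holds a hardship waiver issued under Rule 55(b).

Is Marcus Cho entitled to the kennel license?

Yes — granted.

(a) ≥500 ft from school — not satisfied.
(b) age ≥ 16 — met.
(1) = F OR T = true.
(i) hardship waiver — met.
(ii) fee paid — not satisfied.
(iii) closes by 10 p.m. — not satisfied.
(a): T AND F AND F → false.
(i) all abutters consent — met.
(ii) no code violations — holds.
So (b) is satisfied (T AND T).
(2) = F OR T = true.
(3) commercially zoned — met.
Overall: T AND T AND T → true.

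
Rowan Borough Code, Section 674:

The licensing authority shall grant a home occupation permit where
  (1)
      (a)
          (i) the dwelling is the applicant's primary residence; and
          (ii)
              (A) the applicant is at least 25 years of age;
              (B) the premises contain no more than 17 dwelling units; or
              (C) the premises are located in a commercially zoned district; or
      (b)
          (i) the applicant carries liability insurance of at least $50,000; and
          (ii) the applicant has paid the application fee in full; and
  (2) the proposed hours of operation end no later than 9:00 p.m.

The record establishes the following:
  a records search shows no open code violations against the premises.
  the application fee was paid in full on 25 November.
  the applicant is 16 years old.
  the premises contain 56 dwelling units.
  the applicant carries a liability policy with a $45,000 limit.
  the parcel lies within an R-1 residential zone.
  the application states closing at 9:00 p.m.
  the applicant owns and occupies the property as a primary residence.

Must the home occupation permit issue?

No — denied.

(i) primary residence — satisfied.
(A) age ≥ 25 — not satisfied.
(B) ≤ 17 units — not satisfied.
(C) commercially zoned — not satisfied.
(ii) = F OR F OR F = false.
(a): T AND F → false.
(i) insurance ≥ $50,000 — not satisfied.
(ii) fee paid — holds.
So (b) is not satisfied (F AND T).
(1): F OR F → false.
(2) closes by 9 p.m. — satisfied.
Overall: F AND T → false.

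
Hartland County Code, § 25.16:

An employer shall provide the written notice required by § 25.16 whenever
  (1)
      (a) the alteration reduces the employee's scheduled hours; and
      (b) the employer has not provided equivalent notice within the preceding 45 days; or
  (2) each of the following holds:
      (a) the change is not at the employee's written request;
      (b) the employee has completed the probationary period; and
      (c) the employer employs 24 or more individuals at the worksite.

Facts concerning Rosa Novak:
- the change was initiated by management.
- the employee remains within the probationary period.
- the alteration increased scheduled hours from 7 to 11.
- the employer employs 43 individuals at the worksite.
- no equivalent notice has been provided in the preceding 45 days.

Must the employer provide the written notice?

No — not required.

(a) hours reduced — not met.
(b) no recent notice — holds.
(1): F AND T → false.
(a) not employee-requested — satisfied.
(b) past probation — not satisfied.
(c) ≥ 24 at site — met.
(2): T AND F AND T → false.
So Overall is not satisfied (F OR F).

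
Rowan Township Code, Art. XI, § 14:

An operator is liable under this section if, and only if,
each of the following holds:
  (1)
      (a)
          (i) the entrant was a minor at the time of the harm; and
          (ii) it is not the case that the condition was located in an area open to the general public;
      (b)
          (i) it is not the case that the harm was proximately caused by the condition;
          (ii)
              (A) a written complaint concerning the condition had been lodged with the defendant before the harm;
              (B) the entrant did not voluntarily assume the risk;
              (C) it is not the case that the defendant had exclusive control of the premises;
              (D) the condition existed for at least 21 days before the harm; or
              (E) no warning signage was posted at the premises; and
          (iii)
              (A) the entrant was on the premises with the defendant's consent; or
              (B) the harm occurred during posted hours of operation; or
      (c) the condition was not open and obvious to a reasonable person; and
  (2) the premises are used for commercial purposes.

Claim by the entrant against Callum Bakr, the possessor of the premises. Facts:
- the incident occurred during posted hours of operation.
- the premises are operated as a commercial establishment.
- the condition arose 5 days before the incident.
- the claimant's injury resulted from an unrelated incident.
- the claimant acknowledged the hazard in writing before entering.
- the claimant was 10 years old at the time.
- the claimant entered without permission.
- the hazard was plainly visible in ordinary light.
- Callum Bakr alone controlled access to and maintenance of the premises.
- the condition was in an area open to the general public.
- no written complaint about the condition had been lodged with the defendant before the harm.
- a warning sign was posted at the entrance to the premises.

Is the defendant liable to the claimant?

No — not liable.

(i) entrant a minor — satisfied.
(ii) not (public area) — fails.
(a): T AND F → false.
(i) not (proximate cause) — met.
(A) complaint lodged — fails.
(B) no assumed risk — fails.
(C) not (exclusive control) — not satisfied.
(D) condition ≥21 days old — not met.
(E) no signage posted — not met.
(ii): F OR F OR F OR F OR F → false.
(A) consent to enter — not satisfied.
(B) during posted hours — satisfied.
(iii): F OR T → true.
So (b) is not satisfied (T AND F AND T).
(c) not open/obvious — not satisfied.
(1) = F OR F OR F = false.
(2) commercial use — holds.
So Overall is not satisfied (F AND T).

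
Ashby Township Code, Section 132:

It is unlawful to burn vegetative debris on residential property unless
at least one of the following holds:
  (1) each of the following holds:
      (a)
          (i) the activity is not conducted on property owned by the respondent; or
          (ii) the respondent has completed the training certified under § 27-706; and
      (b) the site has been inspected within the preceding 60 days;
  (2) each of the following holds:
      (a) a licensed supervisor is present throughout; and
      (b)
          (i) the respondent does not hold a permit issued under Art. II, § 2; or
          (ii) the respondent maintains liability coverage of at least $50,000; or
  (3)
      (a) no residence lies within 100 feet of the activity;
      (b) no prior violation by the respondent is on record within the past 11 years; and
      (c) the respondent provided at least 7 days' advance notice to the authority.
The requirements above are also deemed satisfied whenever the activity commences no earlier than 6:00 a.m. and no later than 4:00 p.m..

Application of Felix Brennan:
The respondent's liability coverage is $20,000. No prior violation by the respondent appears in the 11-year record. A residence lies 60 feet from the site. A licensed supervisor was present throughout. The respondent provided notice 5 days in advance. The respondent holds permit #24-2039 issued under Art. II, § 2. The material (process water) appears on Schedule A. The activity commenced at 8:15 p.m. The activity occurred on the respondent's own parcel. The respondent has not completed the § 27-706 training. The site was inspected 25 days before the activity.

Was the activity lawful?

No — unlawful.

(i) not (own property) — fails.
(ii) training certified — not satisfied.
So (a) is not satisfied (F OR F).
(b) site inspected — satisfied.
(1): F AND T → false.
(a) supervisor present — satisfied.
(i) not (holds permit) — fails.
(ii) coverage ≥ $50,000 — fails.
(b) = F OR F = false.
So (2) is not satisfied (T AND F).
(a) no residence in 100 ft — not satisfied.
(b) no prior violation — met.
(c) ≥7 days' notice — not satisfied.
(3): F AND T AND F → false.
Overall = F OR F OR F = false.
Exception (start within hours) — not satisfied.
Result: main false OR exception false → false.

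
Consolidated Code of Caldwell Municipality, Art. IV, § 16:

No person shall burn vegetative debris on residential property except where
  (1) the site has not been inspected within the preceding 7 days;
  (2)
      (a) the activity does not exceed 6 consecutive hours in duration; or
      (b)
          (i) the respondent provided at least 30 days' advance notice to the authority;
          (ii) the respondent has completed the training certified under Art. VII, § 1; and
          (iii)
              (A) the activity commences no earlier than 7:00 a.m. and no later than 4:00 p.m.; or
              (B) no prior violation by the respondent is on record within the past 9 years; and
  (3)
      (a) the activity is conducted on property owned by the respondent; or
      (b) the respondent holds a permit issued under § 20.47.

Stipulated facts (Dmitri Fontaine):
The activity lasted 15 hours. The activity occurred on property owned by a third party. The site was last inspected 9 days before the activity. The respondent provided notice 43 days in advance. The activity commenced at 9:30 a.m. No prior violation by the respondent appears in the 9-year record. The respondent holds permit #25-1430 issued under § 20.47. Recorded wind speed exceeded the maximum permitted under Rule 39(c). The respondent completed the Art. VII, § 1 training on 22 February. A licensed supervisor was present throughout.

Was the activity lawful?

Yes — lawful.

(1) not (site inspected) — met.
(a) ≤ 6 hrs duration — fails.
(i) ≥30 days' notice — met.
(ii) training certified — met.
(A) start within hours — met.
(B) no prior violation — satisfied.
(iii): T OR T → true.
So (b) is satisfied (T AND T AND T).
(2) = F OR T = true.
(a) own property — not satisfied.
(b) holds permit — met.
(3) = F OR T = true.
So Overall is satisfied (T AND T AND T).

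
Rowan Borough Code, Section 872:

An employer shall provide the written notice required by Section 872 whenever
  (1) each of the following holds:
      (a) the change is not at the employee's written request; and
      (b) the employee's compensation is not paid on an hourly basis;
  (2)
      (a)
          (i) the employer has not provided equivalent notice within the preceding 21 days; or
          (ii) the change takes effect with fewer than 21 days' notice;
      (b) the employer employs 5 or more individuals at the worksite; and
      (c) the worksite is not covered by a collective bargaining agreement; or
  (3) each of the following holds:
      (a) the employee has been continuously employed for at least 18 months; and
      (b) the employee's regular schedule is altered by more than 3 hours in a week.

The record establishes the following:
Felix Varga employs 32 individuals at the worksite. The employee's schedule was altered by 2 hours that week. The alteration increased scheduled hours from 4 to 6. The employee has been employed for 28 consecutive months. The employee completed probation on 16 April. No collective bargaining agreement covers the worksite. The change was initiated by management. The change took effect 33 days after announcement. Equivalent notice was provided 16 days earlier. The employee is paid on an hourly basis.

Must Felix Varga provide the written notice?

No — not required.

(a) not employee-requested — satisfied.
(b) not (hourly-paid) — not met.
(1) = T AND F = false.
(i) no recent notice — not satisfied.
(ii) < 21 days' notice — not met.
(a): F OR F → false.
(b) ≥ 5 at site — met.
(c) no CBA — holds.
So (2) is not satisfied (F AND T AND T).
(a) tenure ≥ 18 mo. — holds.
(b) schedule shift > 3h — fails.
(3) = T AND F = false.
Overall: F OR F OR F → false.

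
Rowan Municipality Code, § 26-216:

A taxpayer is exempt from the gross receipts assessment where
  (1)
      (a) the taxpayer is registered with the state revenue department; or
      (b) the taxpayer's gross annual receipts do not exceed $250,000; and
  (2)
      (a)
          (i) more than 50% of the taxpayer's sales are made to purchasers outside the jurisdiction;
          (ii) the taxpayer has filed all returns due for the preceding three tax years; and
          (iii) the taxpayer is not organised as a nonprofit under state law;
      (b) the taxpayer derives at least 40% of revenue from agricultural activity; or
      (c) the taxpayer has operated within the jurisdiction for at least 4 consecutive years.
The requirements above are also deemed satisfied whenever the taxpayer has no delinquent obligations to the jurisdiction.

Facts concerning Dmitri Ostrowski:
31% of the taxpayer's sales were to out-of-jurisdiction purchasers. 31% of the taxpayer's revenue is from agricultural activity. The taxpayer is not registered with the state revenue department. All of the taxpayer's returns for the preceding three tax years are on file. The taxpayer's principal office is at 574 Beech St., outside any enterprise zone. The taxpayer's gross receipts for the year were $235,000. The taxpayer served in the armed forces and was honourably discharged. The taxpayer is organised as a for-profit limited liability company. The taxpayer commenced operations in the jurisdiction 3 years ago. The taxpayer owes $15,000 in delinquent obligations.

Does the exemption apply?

No — not exempt.

(a) state-registered — not satisfied.
(b) receipts ≤ $250,000 — holds.
So (1) is satisfied (F OR T).
(i) >50% out-of-jur. sales — not satisfied.
(ii) returns current — satisfied.
(iii) not (nonprofit) — satisfied.
(a) = F AND T AND T = false.
(b) ≥40% agricultural — not met.
(c) ≥ 4 yrs in jurisdiction — not met.
(2): F OR F OR F → false.
Overall = T AND F = false.
Exception (no delinquency) — not satisfied.
Result: main false OR exception false → false.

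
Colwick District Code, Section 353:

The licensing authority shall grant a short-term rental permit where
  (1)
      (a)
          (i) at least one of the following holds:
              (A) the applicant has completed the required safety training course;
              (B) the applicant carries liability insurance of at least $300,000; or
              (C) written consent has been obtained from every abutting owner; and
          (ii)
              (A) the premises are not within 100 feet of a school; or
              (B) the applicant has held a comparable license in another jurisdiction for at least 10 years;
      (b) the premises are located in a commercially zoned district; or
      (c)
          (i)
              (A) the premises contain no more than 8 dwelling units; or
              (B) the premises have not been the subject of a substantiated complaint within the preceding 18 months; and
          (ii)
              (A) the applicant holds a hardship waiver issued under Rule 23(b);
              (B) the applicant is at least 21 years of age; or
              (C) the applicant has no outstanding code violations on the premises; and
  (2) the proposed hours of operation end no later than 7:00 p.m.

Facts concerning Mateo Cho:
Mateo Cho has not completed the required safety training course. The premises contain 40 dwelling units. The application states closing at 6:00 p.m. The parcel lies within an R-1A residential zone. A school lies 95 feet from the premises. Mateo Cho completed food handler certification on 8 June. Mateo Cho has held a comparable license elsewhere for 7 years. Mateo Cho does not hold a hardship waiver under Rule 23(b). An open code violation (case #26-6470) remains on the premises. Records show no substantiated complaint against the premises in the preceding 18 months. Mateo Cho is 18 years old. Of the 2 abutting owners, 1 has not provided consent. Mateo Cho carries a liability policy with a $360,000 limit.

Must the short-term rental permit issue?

No — denied.

(A) safety training — fails.
(B) insurance ≥ $300,000 — satisfied.
(C) all abutters consent — not satisfied.
(i) = F OR T OR F = true.
(A) ≥100 ft from school — fails.
(B) prior license ≥ 10 yr — not met.
(ii): F OR F → false.
(a): T AND F → false.
(b) commercially zoned — not satisfied.
(A) ≤ 8 units — fails.
(B) no complaint in 18 mo. — met.
(i): F OR T → true.
(A) hardship waiver — fails.
(B) age ≥ 21 — not satisfied.
(C) no code violations — fails.
So (ii) is not satisfied (F OR F OR F).
So (c) is not satisfied (T AND F).
So (1) is not satisfied (F OR F OR F).
(2) closes by 7 p.m. — met.
Overall: F AND T → false.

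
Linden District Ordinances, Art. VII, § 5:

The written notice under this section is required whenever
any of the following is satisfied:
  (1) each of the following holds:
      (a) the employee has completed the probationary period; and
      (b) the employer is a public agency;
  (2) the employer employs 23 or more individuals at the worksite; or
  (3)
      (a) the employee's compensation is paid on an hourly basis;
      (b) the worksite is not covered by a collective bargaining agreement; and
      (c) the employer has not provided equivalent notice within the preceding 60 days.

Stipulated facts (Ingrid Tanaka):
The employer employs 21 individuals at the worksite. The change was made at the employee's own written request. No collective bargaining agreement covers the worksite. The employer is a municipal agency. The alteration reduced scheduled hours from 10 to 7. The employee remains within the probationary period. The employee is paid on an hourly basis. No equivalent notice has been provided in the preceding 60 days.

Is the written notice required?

(a) past probation — not satisfied.
(b) public agency — holds.
(1): F AND T → false.
(2) ≥ 23 at site — not satisfied.
(a) hourly-paid — satisfied.
(b) no CBA — holds.
(c) no recent notice — holds.
So (3) is satisfied (T AND T AND T).
Overall = F OR F OR T = true.

Yes — required.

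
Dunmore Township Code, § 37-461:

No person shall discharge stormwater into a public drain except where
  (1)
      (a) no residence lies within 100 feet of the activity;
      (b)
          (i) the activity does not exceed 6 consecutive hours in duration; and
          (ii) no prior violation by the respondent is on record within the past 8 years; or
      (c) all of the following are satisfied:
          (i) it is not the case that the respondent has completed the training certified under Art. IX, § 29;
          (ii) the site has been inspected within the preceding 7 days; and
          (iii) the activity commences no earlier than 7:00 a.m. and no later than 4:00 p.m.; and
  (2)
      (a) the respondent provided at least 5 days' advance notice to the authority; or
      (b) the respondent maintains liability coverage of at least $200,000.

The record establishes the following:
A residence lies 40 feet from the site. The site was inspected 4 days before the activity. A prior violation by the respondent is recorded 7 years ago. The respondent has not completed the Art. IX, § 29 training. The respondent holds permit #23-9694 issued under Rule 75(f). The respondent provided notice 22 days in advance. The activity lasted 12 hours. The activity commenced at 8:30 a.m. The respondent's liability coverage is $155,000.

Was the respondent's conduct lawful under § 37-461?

Yes — lawful.

(a) no residence in 100 ft — fails.
(i) ≤ 6 hrs duration — not satisfied.
(ii) no prior violation — fails.
So (b) is not satisfied (F AND F).
(i) not (training certified) — satisfied.
(ii) site inspected — holds.
(iii) start within hours — holds.
(c) = T AND T AND T = true.
(1) = F OR F OR T = true.
(a) ≥5 days' notice — holds.
(b) coverage ≥ $200,000 — not satisfied.
So (2) is satisfied (T OR F).
So Overall is satisfied (T AND T).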